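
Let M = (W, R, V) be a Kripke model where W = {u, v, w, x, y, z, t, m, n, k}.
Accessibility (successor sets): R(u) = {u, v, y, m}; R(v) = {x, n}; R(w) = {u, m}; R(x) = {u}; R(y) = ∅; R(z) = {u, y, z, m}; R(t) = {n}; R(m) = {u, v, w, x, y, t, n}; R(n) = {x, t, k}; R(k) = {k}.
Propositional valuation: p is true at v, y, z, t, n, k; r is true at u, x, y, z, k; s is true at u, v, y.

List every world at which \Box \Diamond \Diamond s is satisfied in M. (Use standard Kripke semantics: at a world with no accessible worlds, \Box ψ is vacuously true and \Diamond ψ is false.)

v, w, x, y, t

Let φ = \Box \Diamond \Diamond s. Evaluate φ at each world:
  u (successors {u, v, y, m}): φ is false.
  v (successors {x, n}): φ is true.
  w (successors {u, m}): φ is true.
  x (successors {u}): φ is true.
  y (successors ∅): φ is true.
  z (successors {u, y, z, m}): φ is false.
  t (successors {n}): φ is true.
  m (successors {u, v, w, x, y, t, n}): φ is false.
  n (successors {x, t, k}): φ is false.
  k (successors {k}): φ is false.
For instance, at k:
  At k: \Box \Diamond \Diamond s requires \Diamond \Diamond s at every successor {k}.
    \Diamond \Diamond s fails at k, so \Box \Diamond \Diamond s is false at k.
      At k: \Diamond \Diamond s requires \Diamond s at some successor in {k}.
        At k: \Diamond s is false.
      So \Diamond \Diamond s is false at k.
Satisfying worlds: {v, w, x, y, t}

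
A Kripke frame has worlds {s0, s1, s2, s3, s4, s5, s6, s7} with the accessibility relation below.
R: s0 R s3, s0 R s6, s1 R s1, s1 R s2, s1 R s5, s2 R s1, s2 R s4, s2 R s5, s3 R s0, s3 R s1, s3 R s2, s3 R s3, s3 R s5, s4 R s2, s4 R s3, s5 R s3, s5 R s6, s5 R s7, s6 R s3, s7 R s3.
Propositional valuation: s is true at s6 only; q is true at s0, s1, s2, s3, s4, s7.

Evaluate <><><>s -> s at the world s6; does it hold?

Yes

At s6: <><><>s is true, s is true, so <><><>s -> s is true.
  At s6: <><><>s requires <><>s at some successor in {s3}.
    <><>s holds at s3, so <><><>s is true at s6.
      At s3: <><>s requires <>s at some successor in {s0, s1, s2, s3, s5}.
        <>s holds at s0, so <><>s is true at s3.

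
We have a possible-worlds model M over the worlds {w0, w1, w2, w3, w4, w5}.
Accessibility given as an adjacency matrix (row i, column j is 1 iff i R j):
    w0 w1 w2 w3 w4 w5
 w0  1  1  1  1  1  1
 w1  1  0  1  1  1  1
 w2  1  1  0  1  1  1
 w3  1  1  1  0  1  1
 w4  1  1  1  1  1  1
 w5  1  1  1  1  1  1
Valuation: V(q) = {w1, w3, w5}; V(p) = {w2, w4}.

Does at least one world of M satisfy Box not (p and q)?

Yes

Let φ = Box not (p and q). Evaluate φ at each world:
  w0 (successors {w0, w1, w2, w3, w4, w5}): φ is true.
  w1 (successors {w0, w2, w3, w4, w5}): φ is true.
  w2 (successors {w0, w1, w3, w4, w5}): φ is true.
  w3 (successors {w0, w1, w2, w4, w5}): φ is true.
  w4 (successors {w0, w1, w2, w3, w4, w5}): φ is true.
  w5 (successors {w0, w1, w2, w3, w4, w5}): φ is true.
Detail at w0 (witness):
  At w0: Box not (p and q) requires not (p and q) at every successor {w0, w1, w2, w3, w4, w5}.
    At w0: not (p and q) is true.
    At w1: not (p and q) is true.
    At w2: not (p and q) is true.
    At w3: not (p and q) is true.
    At w4: not (p and q) is true.
    At w5: not (p and q) is true.
  So Box not (p and q) is true at w0.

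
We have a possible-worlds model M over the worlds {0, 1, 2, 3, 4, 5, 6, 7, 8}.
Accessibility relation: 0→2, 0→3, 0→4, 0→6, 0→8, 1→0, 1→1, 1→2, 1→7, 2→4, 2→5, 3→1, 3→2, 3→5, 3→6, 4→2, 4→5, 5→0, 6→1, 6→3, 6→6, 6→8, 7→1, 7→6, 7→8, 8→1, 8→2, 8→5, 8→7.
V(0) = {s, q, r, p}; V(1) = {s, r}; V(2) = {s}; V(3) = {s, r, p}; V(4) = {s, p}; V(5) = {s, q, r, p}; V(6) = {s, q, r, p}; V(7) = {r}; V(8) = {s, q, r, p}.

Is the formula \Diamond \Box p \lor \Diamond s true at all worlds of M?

Let φ = \Diamond \Box p \lor \Diamond s. Evaluate φ at each world:
  0 (successors {2, 3, 4, 6, 8}): φ is true.
  1 (successors {0, 1, 2, 7}): φ is true.
  2 (successors {4, 5}): φ is true.
  3 (successors {1, 2, 5, 6}): φ is true.
  4 (successors {2, 5}): φ is true.
  5 (successors {0}): φ is true.
  6 (successors {1, 3, 6, 8}): φ is true.
  7 (successors {1, 6, 8}): φ is true.
  8 (successors {1, 2, 5, 7}): φ is true.
For instance, at 5:
  At 5: \Diamond \Box p is false, \Diamond s is true, so \Diamond \Box p \lor \Diamond s is true.
    At 5: \Diamond \Box p requires \Box p at some successor in {0}.
      At 0: \Box p is false.
    So \Diamond \Box p is false at 5.
    At 5: \Diamond s requires s at some successor in {0}.
      s holds at 0, so \Diamond s is true at 5.

Yes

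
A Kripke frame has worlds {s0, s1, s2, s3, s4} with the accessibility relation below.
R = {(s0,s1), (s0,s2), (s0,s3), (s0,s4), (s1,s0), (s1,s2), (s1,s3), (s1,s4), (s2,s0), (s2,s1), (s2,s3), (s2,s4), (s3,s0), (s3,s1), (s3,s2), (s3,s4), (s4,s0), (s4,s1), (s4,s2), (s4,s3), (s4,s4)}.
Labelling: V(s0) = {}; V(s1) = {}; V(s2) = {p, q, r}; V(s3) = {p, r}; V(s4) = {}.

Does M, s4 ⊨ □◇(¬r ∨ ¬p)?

Yes

Recall that □ψ holds at a world iff ψ holds at every accessible world, and ◇ψ holds iff ψ holds at some accessible world.
At s4: □◇(¬r ∨ ¬p) requires ◇(¬r ∨ ¬p) at every successor {s0, s1, s2, s3, s4}.
  At s0: ◇(¬r ∨ ¬p) is true.
  At s1: ◇(¬r ∨ ¬p) is true.
  At s2: ◇(¬r ∨ ¬p) is true.
  At s3: ◇(¬r ∨ ¬p) is true.
  At s4: ◇(¬r ∨ ¬p) is true.
So □◇(¬r ∨ ¬p) is true at s4.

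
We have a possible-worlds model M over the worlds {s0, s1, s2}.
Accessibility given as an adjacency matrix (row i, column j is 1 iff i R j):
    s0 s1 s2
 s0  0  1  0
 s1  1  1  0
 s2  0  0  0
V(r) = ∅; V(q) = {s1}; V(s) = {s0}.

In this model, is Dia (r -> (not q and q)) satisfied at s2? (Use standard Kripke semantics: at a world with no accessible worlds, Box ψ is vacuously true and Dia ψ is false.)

No

At s2: no accessible worlds, so Dia (r -> (not q and q)) is false.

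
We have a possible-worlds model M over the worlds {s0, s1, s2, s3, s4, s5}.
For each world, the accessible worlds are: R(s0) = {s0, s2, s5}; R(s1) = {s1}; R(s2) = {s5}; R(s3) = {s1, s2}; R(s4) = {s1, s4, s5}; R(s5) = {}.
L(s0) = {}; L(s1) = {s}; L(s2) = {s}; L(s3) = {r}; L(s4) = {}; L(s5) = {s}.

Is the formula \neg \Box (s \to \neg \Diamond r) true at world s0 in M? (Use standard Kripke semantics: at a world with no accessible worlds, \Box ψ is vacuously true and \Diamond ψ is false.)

At s0: \Box (s \to \neg \Diamond r) is true, so \neg \Box (s \to \neg \Diamond r) is false.
  At s0: \Box (s \to \neg \Diamond r) requires s \to \neg \Diamond r at every successor {s0, s2, s5}.
      At s0: s is false, \neg \Diamond r is true, so s \to \neg \Diamond r is true.
      At s2: s is true, \neg \Diamond r is true, so s \to \neg \Diamond r is true.
      At s5: s is true, \neg \Diamond r is true, so s \to \neg \Diamond r is true.
  So \Box (s \to \neg \Diamond r) is true at s0.

No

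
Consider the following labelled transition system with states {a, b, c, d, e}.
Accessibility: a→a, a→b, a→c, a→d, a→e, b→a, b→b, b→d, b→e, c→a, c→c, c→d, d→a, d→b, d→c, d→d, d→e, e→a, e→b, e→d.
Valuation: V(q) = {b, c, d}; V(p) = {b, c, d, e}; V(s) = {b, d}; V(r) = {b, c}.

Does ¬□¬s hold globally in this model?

Recall that □ψ holds at a world iff ψ holds at every accessible world, and ◇ψ holds iff ψ holds at some accessible world.
Let φ = ¬□¬s. Evaluate φ at each world:
  a (successors {a, b, c, d, e}): φ is true.
  b (successors {a, b, d, e}): φ is true.
  c (successors {a, c, d}): φ is true.
  d (successors {a, b, c, d, e}): φ is true.
  e (successors {a, b, d}): φ is true.
For instance, at d:
  At d: □¬s is false, so ¬□¬s is true.
    At d: □¬s requires ¬s at every successor {a, b, c, d, e}.
      ¬s fails at b, so □¬s is false at d.

Yes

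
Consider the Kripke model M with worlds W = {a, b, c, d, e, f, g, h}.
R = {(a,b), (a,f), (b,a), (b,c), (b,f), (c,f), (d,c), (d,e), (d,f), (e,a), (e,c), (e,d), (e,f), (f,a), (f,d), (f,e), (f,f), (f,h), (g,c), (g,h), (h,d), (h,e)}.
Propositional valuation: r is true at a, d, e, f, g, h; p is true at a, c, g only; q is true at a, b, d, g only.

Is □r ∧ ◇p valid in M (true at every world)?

No

Let φ = □r ∧ ◇p. Evaluate φ at each world:
  a (successors {b, f}): φ is false.
  b (successors {a, c, f}): φ is false.
  c (successors {f}): φ is false.
  d (successors {c, e, f}): φ is false.
  e (successors {a, c, d, f}): φ is false.
  f (successors {a, d, e, f, h}): φ is true.
  g (successors {c, h}): φ is false.
  h (successors {d, e}): φ is false.
Detail at a (counterexample):
  At a: □r is false, ◇p is false, so □r ∧ ◇p is false.
    At a: □r requires r at every successor {b, f}.
      r fails at b, so □r is false at a.
    At a: ◇p requires p at some successor in {b, f}.
      At b: p is false.
      At f: p is false.
    So ◇p is false at a.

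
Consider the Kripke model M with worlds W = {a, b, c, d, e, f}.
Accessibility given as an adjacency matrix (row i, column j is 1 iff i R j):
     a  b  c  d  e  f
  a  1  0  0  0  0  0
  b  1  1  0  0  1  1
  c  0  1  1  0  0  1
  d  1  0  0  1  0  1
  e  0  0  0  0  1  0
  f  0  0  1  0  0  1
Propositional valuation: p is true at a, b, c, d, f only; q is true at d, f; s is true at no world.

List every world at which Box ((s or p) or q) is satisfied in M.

a, c, d, f

Let φ = Box ((s or p) or q). Evaluate φ at each world:
  a (successors {a}): φ is true.
  b (successors {a, b, e, f}): φ is false.
  c (successors {b, c, f}): φ is true.
  d (successors {a, d, f}): φ is true.
  e (successors {e}): φ is false.
  f (successors {c, f}): φ is true.
For instance, at d:
  At d: Box ((s or p) or q) requires (s or p) or q at every successor {a, d, f}.
    At a: (s or p) or q is true.
    At d: (s or p) or q is true.
    At f: (s or p) or q is true.
  So Box ((s or p) or q) is true at d.
Satisfying worlds: {a, c, d, f}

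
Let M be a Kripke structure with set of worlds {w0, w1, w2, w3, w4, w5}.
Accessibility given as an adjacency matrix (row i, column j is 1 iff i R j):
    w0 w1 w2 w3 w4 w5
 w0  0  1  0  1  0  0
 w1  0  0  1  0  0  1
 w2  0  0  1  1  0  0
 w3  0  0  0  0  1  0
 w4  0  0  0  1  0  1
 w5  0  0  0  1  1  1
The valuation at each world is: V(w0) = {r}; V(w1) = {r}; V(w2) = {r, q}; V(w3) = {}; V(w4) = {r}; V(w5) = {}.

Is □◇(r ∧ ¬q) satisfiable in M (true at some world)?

Let φ = □◇(r ∧ ¬q). Evaluate φ at each world:
  w0 (successors {w1, w3}): φ is false.
  w1 (successors {w2, w5}): φ is false.
  w2 (successors {w2, w3}): φ is false.
  w3 (successors {w4}): φ is false.
  w4 (successors {w3, w5}): φ is true.
  w5 (successors {w3, w4, w5}): φ is false.
Detail at w4 (witness):
  At w4: □◇(r ∧ ¬q) requires ◇(r ∧ ¬q) at every successor {w3, w5}.
      At w3: ◇(r ∧ ¬q) requires r ∧ ¬q at some successor in {w4}.
        r ∧ ¬q holds at w4, so ◇(r ∧ ¬q) is true at w3.
      At w5: ◇(r ∧ ¬q) requires r ∧ ¬q at some successor in {w3, w4, w5}.
        r ∧ ¬q holds at w4, so ◇(r ∧ ¬q) is true at w5.
  So □◇(r ∧ ¬q) is true at w4.

Yes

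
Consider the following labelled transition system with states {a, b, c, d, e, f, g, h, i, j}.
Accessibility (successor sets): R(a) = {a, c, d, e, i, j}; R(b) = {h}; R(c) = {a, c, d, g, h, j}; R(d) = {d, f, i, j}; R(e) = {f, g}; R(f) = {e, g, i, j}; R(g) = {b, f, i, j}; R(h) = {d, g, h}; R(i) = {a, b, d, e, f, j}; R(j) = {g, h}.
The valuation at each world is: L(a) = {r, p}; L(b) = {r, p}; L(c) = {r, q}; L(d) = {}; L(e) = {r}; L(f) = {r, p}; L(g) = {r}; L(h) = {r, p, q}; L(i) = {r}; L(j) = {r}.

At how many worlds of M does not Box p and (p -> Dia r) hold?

Recall that Box ψ holds at a world iff ψ holds at every accessible world, and Dia ψ holds iff ψ holds at some accessible world.
Let φ = not Box p and (p -> Dia r). Evaluate φ at each world:
  a (successors {a, c, d, e, i, j}): φ is true.
  b (successors {h}): φ is false.
  c (successors {a, c, d, g, h, j}): φ is true.
  d (successors {d, f, i, j}): φ is true.
  e (successors {f, g}): φ is true.
  f (successors {e, g, i, j}): φ is true.
  g (successors {b, f, i, j}): φ is true.
  h (successors {d, g, h}): φ is true.
  i (successors {a, b, d, e, f, j}): φ is true.
  j (successors {g, h}): φ is true.
For instance, at h:
  At h: not Box p is true, p -> Dia r is true, so not Box p and (p -> Dia r) is true.
    At h: Box p is false, so not Box p is true.
      At h: Box p requires p at every successor {d, g, h}.
        p fails at d, so Box p is false at h.
    At h: p is true, Dia r is true, so p -> Dia r is true.
      At h: Dia r requires r at some successor in {d, g, h}.
        r holds at g, so Dia r is true at h.
Satisfying worlds: {a, c, d, e, f, g, h, i, j}

9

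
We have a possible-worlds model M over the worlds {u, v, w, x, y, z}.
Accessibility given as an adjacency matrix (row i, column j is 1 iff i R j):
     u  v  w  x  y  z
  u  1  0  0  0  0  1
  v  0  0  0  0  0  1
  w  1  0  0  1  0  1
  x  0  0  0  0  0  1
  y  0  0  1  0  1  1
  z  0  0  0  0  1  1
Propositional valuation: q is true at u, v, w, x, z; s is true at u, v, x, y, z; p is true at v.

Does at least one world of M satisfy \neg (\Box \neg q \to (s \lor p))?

No

Let φ = \neg (\Box \neg q \to (s \lor p)). Evaluate φ at each world:
  u (successors {u, z}): φ is false.
  v (successors {z}): φ is false.
  w (successors {u, x, z}): φ is false.
  x (successors {z}): φ is false.
  y (successors {w, y, z}): φ is false.
  z (successors {y, z}): φ is false.
For instance, at z:
  At z: \Box \neg q \to (s \lor p) is true, so \neg (\Box \neg q \to (s \lor p)) is false.
    At z: \Box \neg q is false, s \lor p is true, so \Box \neg q \to (s \lor p) is true.
      At z: \Box \neg q requires \neg q at every successor {y, z}.
        \neg q fails at z, so \Box \neg q is false at z.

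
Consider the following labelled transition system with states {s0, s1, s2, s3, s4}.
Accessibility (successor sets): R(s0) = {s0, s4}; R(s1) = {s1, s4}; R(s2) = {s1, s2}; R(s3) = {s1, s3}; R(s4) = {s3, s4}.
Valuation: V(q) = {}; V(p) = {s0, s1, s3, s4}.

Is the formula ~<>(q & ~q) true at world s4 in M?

Yes

At s4: <>(q & ~q) is false, so ~<>(q & ~q) is true.
  At s4: <>(q & ~q) requires q & ~q at some successor in {s3, s4}.
    At s3: q & ~q is false.
    At s4: q & ~q is false.
  So <>(q & ~q) is false at s4.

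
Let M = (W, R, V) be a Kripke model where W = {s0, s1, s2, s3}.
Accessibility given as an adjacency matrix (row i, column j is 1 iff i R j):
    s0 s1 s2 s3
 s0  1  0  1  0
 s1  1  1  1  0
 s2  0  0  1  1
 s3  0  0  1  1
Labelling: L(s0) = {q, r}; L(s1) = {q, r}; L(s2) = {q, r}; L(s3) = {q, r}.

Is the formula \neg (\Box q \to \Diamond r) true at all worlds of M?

No

Let φ = \neg (\Box q \to \Diamond r). Evaluate φ at each world:
  s0 (successors {s0, s2}): φ is false.
  s1 (successors {s0, s1, s2}): φ is false.
  s2 (successors {s2, s3}): φ is false.
  s3 (successors {s2, s3}): φ is false.
Detail at s0 (counterexample):
  At s0: \Box q \to \Diamond r is true, so \neg (\Box q \to \Diamond r) is false.
    At s0: \Box q is true, \Diamond r is true, so \Box q \to \Diamond r is true.
      At s0: \Box q requires q at every successor {s0, s2}.
        At s0: q is true.
        At s2: q is true.
      So \Box q is true at s0.
      At s0: \Diamond r requires r at some successor in {s0, s2}.
        r holds at s0, so \Diamond r is true at s0.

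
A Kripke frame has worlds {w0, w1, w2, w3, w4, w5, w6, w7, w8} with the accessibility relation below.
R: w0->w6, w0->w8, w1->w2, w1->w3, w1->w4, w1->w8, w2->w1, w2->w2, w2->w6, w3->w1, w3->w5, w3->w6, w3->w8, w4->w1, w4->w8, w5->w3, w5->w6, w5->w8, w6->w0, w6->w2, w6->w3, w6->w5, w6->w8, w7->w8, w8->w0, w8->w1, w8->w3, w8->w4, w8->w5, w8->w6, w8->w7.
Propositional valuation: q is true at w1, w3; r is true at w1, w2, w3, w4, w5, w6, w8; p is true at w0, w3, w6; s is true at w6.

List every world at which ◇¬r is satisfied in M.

w6, w8

Let φ = ◇¬r. Evaluate φ at each world:
  w0 (successors {w6, w8}): φ is false.
  w1 (successors {w2, w3, w4, w8}): φ is false.
  w2 (successors {w1, w2, w6}): φ is false.
  w3 (successors {w1, w5, w6, w8}): φ is false.
  w4 (successors {w1, w8}): φ is false.
  w5 (successors {w3, w6, w8}): φ is false.
  w6 (successors {w0, w2, w3, w5, w8}): φ is true.
  w7 (successors {w8}): φ is false.
  w8 (successors {w0, w1, w3, w4, w5, w6, w7}): φ is true.
For instance, at w4:
  At w4: ◇¬r requires ¬r at some successor in {w1, w8}.
    At w1: ¬r is false.
    At w8: ¬r is false.
  So ◇¬r is false at w4.
Satisfying worlds: {w6, w8}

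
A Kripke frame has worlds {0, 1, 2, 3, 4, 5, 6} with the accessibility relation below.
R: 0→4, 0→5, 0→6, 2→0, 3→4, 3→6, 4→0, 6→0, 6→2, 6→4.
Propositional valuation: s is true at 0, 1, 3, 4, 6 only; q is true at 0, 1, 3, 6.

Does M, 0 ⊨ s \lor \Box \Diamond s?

Yes

At 0: s is true, \Box \Diamond s is false, so s \lor \Box \Diamond s is true.
  At 0: \Box \Diamond s requires \Diamond s at every successor {4, 5, 6}.
    \Diamond s fails at 5, so \Box \Diamond s is false at 0.
      At 5: no accessible worlds, so \Diamond s is false.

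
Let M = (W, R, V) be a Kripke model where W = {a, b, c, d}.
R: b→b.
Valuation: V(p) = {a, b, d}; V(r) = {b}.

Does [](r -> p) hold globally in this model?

Yes

Let φ = [](r -> p). Evaluate φ at each world:
  a (successors ∅): φ is true.
  b (successors {b}): φ is true.
  c (successors ∅): φ is true.
  d (successors ∅): φ is true.
For instance, at b:
  At b: [](r -> p) requires r -> p at every successor {b}.
    At b: r -> p is true.
  So [](r -> p) is true at b.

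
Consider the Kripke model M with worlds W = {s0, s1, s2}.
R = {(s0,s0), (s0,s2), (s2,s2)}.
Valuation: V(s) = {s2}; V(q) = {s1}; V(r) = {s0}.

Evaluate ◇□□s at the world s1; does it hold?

No

At s1: no accessible worlds, so ◇□□s is false.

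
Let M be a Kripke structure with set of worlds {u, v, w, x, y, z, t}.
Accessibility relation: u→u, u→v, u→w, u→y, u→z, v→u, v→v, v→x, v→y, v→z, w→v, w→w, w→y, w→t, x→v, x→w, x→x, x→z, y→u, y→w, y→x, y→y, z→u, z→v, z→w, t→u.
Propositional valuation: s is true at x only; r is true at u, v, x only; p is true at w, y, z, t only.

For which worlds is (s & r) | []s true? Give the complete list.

Recall that []ψ holds at a world iff ψ holds at every accessible world, and <>ψ holds iff ψ holds at some accessible world.
Let φ = (s & r) | []s. Evaluate φ at each world:
  u (successors {u, v, w, y, z}): φ is false.
  v (successors {u, v, x, y, z}): φ is false.
  w (successors {v, w, y, t}): φ is false.
  x (successors {v, w, x, z}): φ is true.
  y (successors {u, w, x, y}): φ is false.
  z (successors {u, v, w}): φ is false.
  t (successors {u}): φ is false.
For instance, at w:
  At w: s & r is false, []s is false, so (s & r) | []s is false.
    At w: []s requires s at every successor {v, w, y, t}.
      s fails at v, so []s is false at w.
Satisfying worlds: {x}

x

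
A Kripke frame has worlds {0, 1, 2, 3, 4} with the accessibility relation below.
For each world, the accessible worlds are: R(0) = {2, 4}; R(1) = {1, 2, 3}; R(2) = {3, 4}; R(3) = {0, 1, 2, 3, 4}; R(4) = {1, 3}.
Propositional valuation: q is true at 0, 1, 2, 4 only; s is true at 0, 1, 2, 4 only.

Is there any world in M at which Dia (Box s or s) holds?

Yes

Recall that Box ψ holds at a world iff ψ holds at every accessible world, and Dia ψ holds iff ψ holds at some accessible world.
Let φ = Dia (Box s or s). Evaluate φ at each world:
  0 (successors {2, 4}): φ is true.
  1 (successors {1, 2, 3}): φ is true.
  2 (successors {3, 4}): φ is true.
  3 (successors {0, 1, 2, 3, 4}): φ is true.
  4 (successors {1, 3}): φ is true.
Detail at 0 (witness):
  At 0: Dia (Box s or s) requires Box s or s at some successor in {2, 4}.
    Box s or s holds at 2, so Dia (Box s or s) is true at 0.
      At 2: Box s is false, s is true, so Box s or s is true.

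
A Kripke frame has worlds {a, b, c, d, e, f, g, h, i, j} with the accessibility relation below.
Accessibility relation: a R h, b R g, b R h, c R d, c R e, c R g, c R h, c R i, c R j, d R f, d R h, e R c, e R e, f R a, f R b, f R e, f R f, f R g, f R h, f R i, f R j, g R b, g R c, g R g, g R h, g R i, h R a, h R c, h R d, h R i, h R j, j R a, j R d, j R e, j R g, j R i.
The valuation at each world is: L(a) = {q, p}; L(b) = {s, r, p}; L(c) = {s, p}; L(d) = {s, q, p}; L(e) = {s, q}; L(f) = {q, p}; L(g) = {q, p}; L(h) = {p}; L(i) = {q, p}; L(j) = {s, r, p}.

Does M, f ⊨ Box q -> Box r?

At f: Box q is false, Box r is false, so Box q -> Box r is true.
  At f: Box q requires q at every successor {a, b, e, f, g, h, i, j}.
    q fails at b, so Box q is false at f.
  At f: Box r requires r at every successor {a, b, e, f, g, h, i, j}.
    r fails at a, so Box r is false at f.

Yes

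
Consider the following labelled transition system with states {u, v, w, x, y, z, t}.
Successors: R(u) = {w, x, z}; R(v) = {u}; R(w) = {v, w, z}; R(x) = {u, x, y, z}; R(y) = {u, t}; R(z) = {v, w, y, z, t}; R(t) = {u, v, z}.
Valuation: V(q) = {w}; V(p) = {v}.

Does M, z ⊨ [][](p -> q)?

No

At z: [][](p -> q) requires [](p -> q) at every successor {v, w, y, z, t}.
  [](p -> q) fails at w, so [][](p -> q) is false at z.
    At w: [](p -> q) requires p -> q at every successor {v, w, z}.
      p -> q fails at v, so [](p -> q) is false at w.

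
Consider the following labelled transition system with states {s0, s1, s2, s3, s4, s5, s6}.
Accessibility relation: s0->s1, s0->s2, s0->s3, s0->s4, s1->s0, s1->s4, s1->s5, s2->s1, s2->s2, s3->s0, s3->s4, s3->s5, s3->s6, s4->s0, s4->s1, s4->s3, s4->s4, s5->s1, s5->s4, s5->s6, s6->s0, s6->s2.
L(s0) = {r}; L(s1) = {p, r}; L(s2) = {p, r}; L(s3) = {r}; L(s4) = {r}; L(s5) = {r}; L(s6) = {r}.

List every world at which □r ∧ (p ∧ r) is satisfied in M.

Let φ = □r ∧ (p ∧ r). Evaluate φ at each world:
  s0 (successors {s1, s2, s3, s4}): φ is false.
  s1 (successors {s0, s4, s5}): φ is true.
  s2 (successors {s1, s2}): φ is true.
  s3 (successors {s0, s4, s5, s6}): φ is false.
  s4 (successors {s0, s1, s3, s4}): φ is false.
  s5 (successors {s1, s4, s6}): φ is false.
  s6 (successors {s0, s2}): φ is false.
For instance, at s2:
  At s2: □r is true, p ∧ r is true, so □r ∧ (p ∧ r) is true.
    At s2: □r requires r at every successor {s1, s2}.
      At s1: r is true.
      At s2: r is true.
    So □r is true at s2.
Satisfying worlds: {s1, s2}

s1, s2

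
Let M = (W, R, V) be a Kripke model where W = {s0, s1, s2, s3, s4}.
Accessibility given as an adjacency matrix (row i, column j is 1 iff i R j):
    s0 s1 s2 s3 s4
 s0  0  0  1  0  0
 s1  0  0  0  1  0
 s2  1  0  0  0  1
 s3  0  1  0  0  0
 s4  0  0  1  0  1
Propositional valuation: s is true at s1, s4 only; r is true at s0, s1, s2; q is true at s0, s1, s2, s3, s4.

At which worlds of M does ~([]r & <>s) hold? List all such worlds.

Let φ = ~([]r & <>s). Evaluate φ at each world:
  s0 (successors {s2}): φ is true.
  s1 (successors {s3}): φ is true.
  s2 (successors {s0, s4}): φ is true.
  s3 (successors {s1}): φ is false.
  s4 (successors {s2, s4}): φ is true.
For instance, at s1:
  At s1: []r & <>s is false, so ~([]r & <>s) is true.
    At s1: []r is false, <>s is false, so []r & <>s is false.
      At s1: []r requires r at every successor {s3}.
        r fails at s3, so []r is false at s1.
      At s1: <>s requires s at some successor in {s3}.
        At s3: s is false.
      So <>s is false at s1.
Satisfying worlds: {s0, s1, s2, s4}

s0, s1, s2, s4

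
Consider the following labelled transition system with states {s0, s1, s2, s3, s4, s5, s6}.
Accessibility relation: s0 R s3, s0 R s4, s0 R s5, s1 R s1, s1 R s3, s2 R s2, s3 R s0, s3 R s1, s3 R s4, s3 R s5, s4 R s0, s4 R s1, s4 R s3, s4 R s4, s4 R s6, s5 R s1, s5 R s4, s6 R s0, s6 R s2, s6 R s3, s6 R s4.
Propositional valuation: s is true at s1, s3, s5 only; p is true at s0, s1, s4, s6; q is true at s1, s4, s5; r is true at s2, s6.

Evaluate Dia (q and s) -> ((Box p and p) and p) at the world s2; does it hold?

Recall that Box ψ holds at a world iff ψ holds at every accessible world, and Dia ψ holds iff ψ holds at some accessible world.
At s2: Dia (q and s) is false, (Box p and p) and p is false, so Dia (q and s) -> ((Box p and p) and p) is true.
  At s2: Dia (q and s) requires q and s at some successor in {s2}.
    At s2: q and s is false.
  So Dia (q and s) is false at s2.
  At s2: Box p and p is false, p is false, so (Box p and p) and p is false.
    At s2: Box p is false, p is false, so Box p and p is false.
      At s2: Box p requires p at every successor {s2}.
        p fails at s2, so Box p is false at s2.

Yes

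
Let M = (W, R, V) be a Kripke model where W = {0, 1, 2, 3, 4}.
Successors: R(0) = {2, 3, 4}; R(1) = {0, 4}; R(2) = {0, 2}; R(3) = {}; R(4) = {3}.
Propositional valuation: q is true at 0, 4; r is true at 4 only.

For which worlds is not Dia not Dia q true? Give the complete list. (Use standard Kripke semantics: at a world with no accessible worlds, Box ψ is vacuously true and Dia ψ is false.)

Recall that Dia ψ holds at a world iff ψ holds at some accessible world.
Let φ = not Dia not Dia q. Evaluate φ at each world:
  0 (successors {2, 3, 4}): φ is false.
  1 (successors {0, 4}): φ is false.
  2 (successors {0, 2}): φ is true.
  3 (successors ∅): φ is true.
  4 (successors {3}): φ is false.
For instance, at 0:
  At 0: Dia not Dia q is true, so not Dia not Dia q is false.
    At 0: Dia not Dia q requires not Dia q at some successor in {2, 3, 4}.
      not Dia q holds at 3, so Dia not Dia q is true at 0.
Satisfying worlds: {2, 3}

2, 3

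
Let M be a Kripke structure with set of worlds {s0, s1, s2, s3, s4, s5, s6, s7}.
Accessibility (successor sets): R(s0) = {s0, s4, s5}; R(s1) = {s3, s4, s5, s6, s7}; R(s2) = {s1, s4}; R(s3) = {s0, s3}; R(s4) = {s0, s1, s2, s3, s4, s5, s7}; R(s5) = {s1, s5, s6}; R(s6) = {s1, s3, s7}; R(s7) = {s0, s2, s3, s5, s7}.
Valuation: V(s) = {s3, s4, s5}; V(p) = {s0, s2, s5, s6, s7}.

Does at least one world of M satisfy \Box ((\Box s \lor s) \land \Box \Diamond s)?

Recall that \Box ψ holds at a world iff ψ holds at every accessible world, and \Diamond ψ holds iff ψ holds at some accessible world.
Let φ = \Box ((\Box s \lor s) \land \Box \Diamond s). Evaluate φ at each world:
  s0 (successors {s0, s4, s5}): φ is false.
  s1 (successors {s3, s4, s5, s6, s7}): φ is false.
  s2 (successors {s1, s4}): φ is false.
  s3 (successors {s0, s3}): φ is false.
  s4 (successors {s0, s1, s2, s3, s4, s5, s7}): φ is false.
  s5 (successors {s1, s5, s6}): φ is false.
  s6 (successors {s1, s3, s7}): φ is false.
  s7 (successors {s0, s2, s3, s5, s7}): φ is false.
For instance, at s0:
  At s0: \Box ((\Box s \lor s) \land \Box \Diamond s) requires (\Box s \lor s) \land \Box \Diamond s at every successor {s0, s4, s5}.
    (\Box s \lor s) \land \Box \Diamond s fails at s0, so \Box ((\Box s \lor s) \land \Box \Diamond s) is false at s0.
      At s0: \Box s \lor s is false, \Box \Diamond s is true, so (\Box s \lor s) \land \Box \Diamond s is false.

No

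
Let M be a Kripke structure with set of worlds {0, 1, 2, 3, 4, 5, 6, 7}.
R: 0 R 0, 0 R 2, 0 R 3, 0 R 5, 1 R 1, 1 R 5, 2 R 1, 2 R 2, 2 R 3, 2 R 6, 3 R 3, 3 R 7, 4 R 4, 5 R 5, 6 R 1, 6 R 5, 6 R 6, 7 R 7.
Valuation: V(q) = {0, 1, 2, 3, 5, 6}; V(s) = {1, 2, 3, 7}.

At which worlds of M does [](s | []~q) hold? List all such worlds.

Let φ = [](s | []~q). Evaluate φ at each world:
  0 (successors {0, 2, 3, 5}): φ is false.
  1 (successors {1, 5}): φ is false.
  2 (successors {1, 2, 3, 6}): φ is false.
  3 (successors {3, 7}): φ is true.
  4 (successors {4}): φ is true.
  5 (successors {5}): φ is false.
  6 (successors {1, 5, 6}): φ is false.
  7 (successors {7}): φ is true.
For instance, at 3:
  At 3: [](s | []~q) requires s | []~q at every successor {3, 7}.
      At 3: s is true, []~q is false, so s | []~q is true.
      At 7: s is true, []~q is true, so s | []~q is true.
  So [](s | []~q) is true at 3.
Satisfying worlds: {3, 4, 7}

3, 4, 7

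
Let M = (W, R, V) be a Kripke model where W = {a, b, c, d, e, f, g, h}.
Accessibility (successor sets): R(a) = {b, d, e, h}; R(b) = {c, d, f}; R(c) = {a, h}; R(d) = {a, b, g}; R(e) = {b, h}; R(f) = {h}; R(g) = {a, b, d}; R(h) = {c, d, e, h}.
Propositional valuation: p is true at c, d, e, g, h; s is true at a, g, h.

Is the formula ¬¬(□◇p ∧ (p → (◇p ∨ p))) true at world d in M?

At d: ¬(□◇p ∧ (p → (◇p ∨ p))) is false, so ¬¬(□◇p ∧ (p → (◇p ∨ p))) is true.
  At d: □◇p ∧ (p → (◇p ∨ p)) is true, so ¬(□◇p ∧ (p → (◇p ∨ p))) is false.
    At d: □◇p is true, p → (◇p ∨ p) is true, so □◇p ∧ (p → (◇p ∨ p)) is true.
      At d: □◇p requires ◇p at every successor {a, b, g}.
        At a: ◇p is true.
        At b: ◇p is true.
        At g: ◇p is true.
      So □◇p is true at d.
      At d: p is true, ◇p ∨ p is true, so p → (◇p ∨ p) is true.

Yes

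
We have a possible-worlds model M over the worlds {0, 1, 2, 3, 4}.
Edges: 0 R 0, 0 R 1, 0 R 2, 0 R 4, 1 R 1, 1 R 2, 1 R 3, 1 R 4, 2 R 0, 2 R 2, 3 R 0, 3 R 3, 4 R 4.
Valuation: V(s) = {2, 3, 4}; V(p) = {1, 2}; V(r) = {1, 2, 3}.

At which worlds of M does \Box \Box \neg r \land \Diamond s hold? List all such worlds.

4

Recall that \Box ψ holds at a world iff ψ holds at every accessible world, and \Diamond ψ holds iff ψ holds at some accessible world.
Let φ = \Box \Box \neg r \land \Diamond s. Evaluate φ at each world:
  0 (successors {0, 1, 2, 4}): φ is false.
  1 (successors {1, 2, 3, 4}): φ is false.
  2 (successors {0, 2}): φ is false.
  3 (successors {0, 3}): φ is false.
  4 (successors {4}): φ is true.
For instance, at 1:
  At 1: \Box \Box \neg r is false, \Diamond s is true, so \Box \Box \neg r \land \Diamond s is false.
    At 1: \Box \Box \neg r requires \Box \neg r at every successor {1, 2, 3, 4}.
      \Box \neg r fails at 1, so \Box \Box \neg r is false at 1.
    At 1: \Diamond s requires s at some successor in {1, 2, 3, 4}.
      s holds at 2, so \Diamond s is true at 1.
Satisfying worlds: {4}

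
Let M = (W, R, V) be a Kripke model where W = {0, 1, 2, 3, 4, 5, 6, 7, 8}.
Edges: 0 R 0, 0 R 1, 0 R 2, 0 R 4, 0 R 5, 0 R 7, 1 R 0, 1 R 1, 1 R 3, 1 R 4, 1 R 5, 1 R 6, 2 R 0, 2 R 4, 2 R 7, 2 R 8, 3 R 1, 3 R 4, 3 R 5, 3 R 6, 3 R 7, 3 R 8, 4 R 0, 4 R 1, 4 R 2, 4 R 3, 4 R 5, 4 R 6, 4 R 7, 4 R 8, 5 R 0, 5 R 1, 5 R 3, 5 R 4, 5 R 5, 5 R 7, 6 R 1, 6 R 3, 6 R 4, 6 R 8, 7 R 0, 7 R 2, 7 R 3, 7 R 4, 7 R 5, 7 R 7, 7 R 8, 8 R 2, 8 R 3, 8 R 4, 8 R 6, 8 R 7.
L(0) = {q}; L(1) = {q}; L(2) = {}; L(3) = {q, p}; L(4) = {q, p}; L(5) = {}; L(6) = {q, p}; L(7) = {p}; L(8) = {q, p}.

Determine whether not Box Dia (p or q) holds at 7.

At 7: Box Dia (p or q) is true, so not Box Dia (p or q) is false.
  At 7: Box Dia (p or q) requires Dia (p or q) at every successor {0, 2, 3, 4, 5, 7, 8}.
    At 0: Dia (p or q) is true.
    At 2: Dia (p or q) is true.
    At 3: Dia (p or q) is true.
    At 4: Dia (p or q) is true.
    At 5: Dia (p or q) is true.
    At 7: Dia (p or q) is true.
    At 8: Dia (p or q) is true.
  So Box Dia (p or q) is true at 7.

No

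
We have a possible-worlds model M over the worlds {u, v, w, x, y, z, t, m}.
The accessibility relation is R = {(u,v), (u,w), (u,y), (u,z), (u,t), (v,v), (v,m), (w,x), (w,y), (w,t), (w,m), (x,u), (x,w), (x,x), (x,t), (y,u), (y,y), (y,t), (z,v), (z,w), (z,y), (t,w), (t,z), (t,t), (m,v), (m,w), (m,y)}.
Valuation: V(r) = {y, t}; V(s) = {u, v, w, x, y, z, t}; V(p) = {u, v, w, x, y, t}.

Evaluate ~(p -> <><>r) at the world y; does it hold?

At y: p -> <><>r is true, so ~(p -> <><>r) is false.
  At y: p is true, <><>r is true, so p -> <><>r is true.
    At y: <><>r requires <>r at some successor in {u, y, t}.
      <>r holds at u, so <><>r is true at y.

No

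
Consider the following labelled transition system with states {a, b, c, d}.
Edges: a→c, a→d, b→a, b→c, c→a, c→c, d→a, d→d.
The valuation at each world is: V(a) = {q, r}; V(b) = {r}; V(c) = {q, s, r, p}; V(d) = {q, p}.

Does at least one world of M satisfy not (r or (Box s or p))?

No

Let φ = not (r or (Box s or p)). Evaluate φ at each world:
  a (successors {c, d}): φ is false.
  b (successors {a, c}): φ is false.
  c (successors {a, c}): φ is false.
  d (successors {a, d}): φ is false.
For instance, at d:
  At d: r or (Box s or p) is true, so not (r or (Box s or p)) is false.
    At d: r is false, Box s or p is true, so r or (Box s or p) is true.
      At d: Box s is false, p is true, so Box s or p is true.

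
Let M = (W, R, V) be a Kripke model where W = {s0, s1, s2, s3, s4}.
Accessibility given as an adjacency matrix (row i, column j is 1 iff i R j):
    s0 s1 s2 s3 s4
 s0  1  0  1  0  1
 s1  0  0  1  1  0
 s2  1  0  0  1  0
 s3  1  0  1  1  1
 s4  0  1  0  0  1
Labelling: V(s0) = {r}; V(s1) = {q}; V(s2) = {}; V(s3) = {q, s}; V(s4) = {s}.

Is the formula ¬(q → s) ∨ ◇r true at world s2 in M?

At s2: ¬(q → s) is false, ◇r is true, so ¬(q → s) ∨ ◇r is true.
  At s2: ◇r requires r at some successor in {s0, s3}.
    r holds at s0, so ◇r is true at s2.

Yes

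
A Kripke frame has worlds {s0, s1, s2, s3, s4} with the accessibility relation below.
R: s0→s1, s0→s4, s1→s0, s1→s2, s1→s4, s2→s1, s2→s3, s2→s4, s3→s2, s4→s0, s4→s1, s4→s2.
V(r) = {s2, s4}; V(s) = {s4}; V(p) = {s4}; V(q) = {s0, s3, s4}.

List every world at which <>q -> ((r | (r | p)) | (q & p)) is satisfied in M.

Let φ = <>q -> ((r | (r | p)) | (q & p)). Evaluate φ at each world:
  s0 (successors {s1, s4}): φ is false.
  s1 (successors {s0, s2, s4}): φ is false.
  s2 (successors {s1, s3, s4}): φ is true.
  s3 (successors {s2}): φ is true.
  s4 (successors {s0, s1, s2}): φ is true.
For instance, at s1:
  At s1: <>q is true, (r | (r | p)) | (q & p) is false, so <>q -> ((r | (r | p)) | (q & p)) is false.
    At s1: <>q requires q at some successor in {s0, s2, s4}.
      q holds at s0, so <>q is true at s1.
Satisfying worlds: {s2, s3, s4}

s2, s3, s4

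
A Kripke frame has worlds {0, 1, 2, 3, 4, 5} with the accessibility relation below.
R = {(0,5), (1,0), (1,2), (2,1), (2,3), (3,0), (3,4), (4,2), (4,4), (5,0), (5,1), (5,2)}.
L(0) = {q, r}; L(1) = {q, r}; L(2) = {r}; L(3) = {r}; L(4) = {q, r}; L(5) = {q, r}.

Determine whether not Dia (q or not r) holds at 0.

At 0: Dia (q or not r) is true, so not Dia (q or not r) is false.
  At 0: Dia (q or not r) requires q or not r at some successor in {5}.
    q or not r holds at 5, so Dia (q or not r) is true at 0.

No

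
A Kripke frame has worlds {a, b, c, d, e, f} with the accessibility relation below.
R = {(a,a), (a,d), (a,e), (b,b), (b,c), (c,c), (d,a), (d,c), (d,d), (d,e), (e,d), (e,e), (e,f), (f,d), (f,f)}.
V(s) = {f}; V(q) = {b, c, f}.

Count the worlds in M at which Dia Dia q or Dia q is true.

Let φ = Dia Dia q or Dia q. Evaluate φ at each world:
  a (successors {a, d, e}): φ is true.
  b (successors {b, c}): φ is true.
  c (successors {c}): φ is true.
  d (successors {a, c, d, e}): φ is true.
  e (successors {d, e, f}): φ is true.
  f (successors {d, f}): φ is true.
For instance, at b:
  At b: Dia Dia q is true, Dia q is true, so Dia Dia q or Dia q is true.
    At b: Dia Dia q requires Dia q at some successor in {b, c}.
      Dia q holds at b, so Dia Dia q is true at b.
    At b: Dia q requires q at some successor in {b, c}.
      q holds at b, so Dia q is true at b.
Satisfying worlds: {a, b, c, d, e, f}

6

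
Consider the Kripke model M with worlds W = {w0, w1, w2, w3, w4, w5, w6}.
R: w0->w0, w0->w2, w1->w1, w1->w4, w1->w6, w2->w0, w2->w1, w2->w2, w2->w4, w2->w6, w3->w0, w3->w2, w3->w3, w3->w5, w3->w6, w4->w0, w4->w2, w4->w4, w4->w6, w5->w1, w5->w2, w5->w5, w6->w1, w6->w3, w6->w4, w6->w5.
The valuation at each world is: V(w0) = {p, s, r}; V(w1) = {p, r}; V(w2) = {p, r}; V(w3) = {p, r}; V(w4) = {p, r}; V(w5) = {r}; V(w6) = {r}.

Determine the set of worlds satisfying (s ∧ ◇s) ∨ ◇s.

w0, w2, w3, w4

Let φ = (s ∧ ◇s) ∨ ◇s. Evaluate φ at each world:
  w0 (successors {w0, w2}): φ is true.
  w1 (successors {w1, w4, w6}): φ is false.
  w2 (successors {w0, w1, w2, w4, w6}): φ is true.
  w3 (successors {w0, w2, w3, w5, w6}): φ is true.
  w4 (successors {w0, w2, w4, w6}): φ is true.
  w5 (successors {w1, w2, w5}): φ is false.
  w6 (successors {w1, w3, w4, w5}): φ is false.
For instance, at w2:
  At w2: s ∧ ◇s is false, ◇s is true, so (s ∧ ◇s) ∨ ◇s is true.
    At w2: s is false, ◇s is true, so s ∧ ◇s is false.
      At w2: ◇s requires s at some successor in {w0, w1, w2, w4, w6}.
        s holds at w0, so ◇s is true at w2.
    At w2: ◇s requires s at some successor in {w0, w1, w2, w4, w6}.
      s holds at w0, so ◇s is true at w2.
Satisfying worlds: {w0, w2, w3, w4}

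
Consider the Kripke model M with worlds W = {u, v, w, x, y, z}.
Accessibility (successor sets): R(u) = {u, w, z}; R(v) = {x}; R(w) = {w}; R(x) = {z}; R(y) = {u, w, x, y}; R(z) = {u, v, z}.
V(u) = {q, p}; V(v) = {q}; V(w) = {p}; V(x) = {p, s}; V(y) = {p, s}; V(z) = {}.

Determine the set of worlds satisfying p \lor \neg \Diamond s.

u, w, x, y, z

Let φ = p \lor \neg \Diamond s. Evaluate φ at each world:
  u (successors {u, w, z}): φ is true.
  v (successors {x}): φ is false.
  w (successors {w}): φ is true.
  x (successors {z}): φ is true.
  y (successors {u, w, x, y}): φ is true.
  z (successors {u, v, z}): φ is true.
For instance, at x:
  At x: p is true, \neg \Diamond s is true, so p \lor \neg \Diamond s is true.
    At x: \Diamond s is false, so \neg \Diamond s is true.
      At x: \Diamond s requires s at some successor in {z}.
        At z: s is false.
      So \Diamond s is false at x.
Satisfying worlds: {u, w, x, y, z}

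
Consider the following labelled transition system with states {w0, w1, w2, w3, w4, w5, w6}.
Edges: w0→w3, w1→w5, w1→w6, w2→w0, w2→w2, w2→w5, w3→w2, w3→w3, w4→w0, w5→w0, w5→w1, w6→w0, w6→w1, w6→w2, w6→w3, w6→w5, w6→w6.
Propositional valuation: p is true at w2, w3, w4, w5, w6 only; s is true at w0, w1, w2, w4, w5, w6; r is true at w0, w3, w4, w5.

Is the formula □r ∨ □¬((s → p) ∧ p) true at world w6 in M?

At w6: □r is false, □¬((s → p) ∧ p) is false, so □r ∨ □¬((s → p) ∧ p) is false.
  At w6: □r requires r at every successor {w0, w1, w2, w3, w5, w6}.
    r fails at w1, so □r is false at w6.
  At w6: □¬((s → p) ∧ p) requires ¬((s → p) ∧ p) at every successor {w0, w1, w2, w3, w5, w6}.
    ¬((s → p) ∧ p) fails at w2, so □¬((s → p) ∧ p) is false at w6.

No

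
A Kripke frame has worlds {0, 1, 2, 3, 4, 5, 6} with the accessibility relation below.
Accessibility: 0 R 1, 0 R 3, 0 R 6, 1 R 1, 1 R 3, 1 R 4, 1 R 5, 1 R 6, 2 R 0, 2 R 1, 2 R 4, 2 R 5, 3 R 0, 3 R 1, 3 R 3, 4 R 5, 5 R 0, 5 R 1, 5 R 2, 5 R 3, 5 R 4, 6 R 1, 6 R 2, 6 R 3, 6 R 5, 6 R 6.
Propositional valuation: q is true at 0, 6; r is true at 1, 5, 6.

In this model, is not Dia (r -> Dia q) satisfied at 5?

No

At 5: Dia (r -> Dia q) is true, so not Dia (r -> Dia q) is false.
  At 5: Dia (r -> Dia q) requires r -> Dia q at some successor in {0, 1, 2, 3, 4}.
    r -> Dia q holds at 0, so Dia (r -> Dia q) is true at 5.
      At 0: r is false, Dia q is true, so r -> Dia q is true.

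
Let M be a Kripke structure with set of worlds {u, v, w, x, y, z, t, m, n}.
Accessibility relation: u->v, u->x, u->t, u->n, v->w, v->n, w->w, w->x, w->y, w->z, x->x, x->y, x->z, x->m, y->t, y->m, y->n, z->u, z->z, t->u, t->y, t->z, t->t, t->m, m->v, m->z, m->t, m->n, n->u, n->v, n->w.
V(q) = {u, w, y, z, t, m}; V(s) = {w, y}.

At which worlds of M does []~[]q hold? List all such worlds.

v, n

Let φ = []~[]q. Evaluate φ at each world:
  u (successors {v, x, t, n}): φ is false.
  v (successors {w, n}): φ is true.
  w (successors {w, x, y, z}): φ is false.
  x (successors {x, y, z, m}): φ is false.
  y (successors {t, m, n}): φ is false.
  z (successors {u, z}): φ is false.
  t (successors {u, y, z, t, m}): φ is false.
  m (successors {v, z, t, n}): φ is false.
  n (successors {u, v, w}): φ is true.
For instance, at x:
  At x: []~[]q requires ~[]q at every successor {x, y, z, m}.
    ~[]q fails at z, so []~[]q is false at x.
      At z: []q is true, so ~[]q is false.
Satisfying worlds: {v, n}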